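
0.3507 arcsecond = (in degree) 1 arcsecond = 4.8481368e-06 rad, so 0.3507 arcsecond = 0.3507 * 4.8481368e-06 = 1.7002416e-06 rad. 1 degree = 0.017453293 rad, so 1.7002416e-06 rad = 1.7002416e-06 / 0.017453293 = 9.7416667e-05 degree ≈ 9.742e-05 degree (4 s.f.). Final answer: 9.742e-05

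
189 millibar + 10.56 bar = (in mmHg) 8062. Check: 1 millibar = 100 Pa, so 189 millibar = 189 * 100 = 18900 Pa. 1 bar = 100000 Pa, so 10.56 bar = 10.56 * 100000 = 1056000 Pa. Sum: 18900 + 1056000 = 1074900 Pa. 1 mmHg = 133.32237 Pa, so 1074900 Pa = 1074900 / 133.32237 = 8062.413 mmHg ≈ 8062 mmHg (4 s.f.).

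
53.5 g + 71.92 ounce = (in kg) 2.092. Check: 1 g = 0.001 kg, so 53.5 g = 53.5 * 0.001 = 0.0535 kg. 1 ounce = 0.028349523 kg, so 71.92 ounce = 71.92 * 0.028349523 = 2.0388977 kg. Sum: 0.0535 + 2.0388977 = 2.0923977 kg. Result: 2.0923977 kg ≈ 2.092 kg (4 s.f.).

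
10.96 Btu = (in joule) 1.156e+04. Check: 1 Btu = 1055.0559 J, so 10.96 Btu = 10.96 * 1055.0559 = 11563.412 J. 11563.412 J = 11563.412 joule ≈ 1.156e+04 joule (4 s.f.).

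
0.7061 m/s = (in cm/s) 70.61. Check: 1 cm/s = 0.01 m/s, so 0.7061 m/s = 0.7061 / 0.01 = 70.61 cm/s.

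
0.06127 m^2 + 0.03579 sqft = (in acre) 1.596e-05. Check: 0.06127 m^2 is already in m^2. 1 sqft = 0.09290304 m^2, so 0.03579 sqft = 0.03579 * 0.09290304 = 0.0033249998 m^2. Sum: 0.06127 + 0.0033249998 = 0.064595 m^2. 1 acre = 4046.8564 m^2, so 0.064595 m^2 = 0.064595 / 4046.8564 = 1.5961772e-05 acre ≈ 1.596e-05 acre (4 s.f.).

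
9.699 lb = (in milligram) 4.399e+06. Check: 1 lb = 0.45359237 kg, so 9.699 lb = 9.699 * 0.45359237 = 4.3993924 kg. 1 milligram = 1e-06 kg, so 4.3993924 kg = 4.3993924 / 1e-06 = 4399392.4 milligram ≈ 4.399e+06 milligram (4 s.f.).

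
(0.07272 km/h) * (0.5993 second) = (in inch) 1 km/h = 0.27777778 m/s, so 0.07272 km/h = 0.07272 * 0.27777778 = 0.0202 m/s. 0.5993 second = 0.5993 s. Combine: 0.0202 m/s * 0.5993 s = 0.01210586 m. 1 inch = 0.0254 m, so 0.01210586 m = 0.01210586 / 0.0254 = 0.47660866 inch ≈ 0.4766 inch (4 s.f.). Final answer: 0.4766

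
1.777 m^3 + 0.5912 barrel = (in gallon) 1.777 m^3 is already in m^3. 1 barrel = 0.15898729 m^3, so 0.5912 barrel = 0.5912 * 0.15898729 = 0.093993289 m^3. Sum: 1.777 + 0.093993289 = 1.8709933 m^3. 1 gallon = 0.0037854118 m^3, so 1.8709933 m^3 = 1.8709933 / 0.0037854118 = 494.26414 gallon ≈ 494.3 gallon (4 s.f.). Final answer: 494.3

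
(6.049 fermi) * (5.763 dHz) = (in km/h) 1.255e-14. Check: 1 fermi = 1e-15 m, so 6.049 fermi = 6.049 * 1e-15 = 6.049e-15 m. 1 dHz = 0.1 Hz, so 5.763 dHz = 5.763 * 0.1 = 0.5763 Hz. Combine: 6.049e-15 m * 0.5763 Hz = 3.4860387e-15 m/s. 1 km/h = 0.27777778 m/s, so 3.4860387e-15 m/s = 3.4860387e-15 / 0.27777778 = 1.2549739e-14 km/h ≈ 1.255e-14 km/h (4 s.f.).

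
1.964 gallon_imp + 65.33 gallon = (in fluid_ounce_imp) 9018. Check: 1 gallon_imp = 0.00454609 m^3, so 1.964 gallon_imp = 1.964 * 0.00454609 = 0.0089285208 m^3. 1 gallon = 0.0037854118 m^3, so 65.33 gallon = 65.33 * 0.0037854118 = 0.24730095 m^3. Sum: 0.0089285208 + 0.24730095 = 0.25622947 m^3. 1 fluid_ounce_imp = 2.8413063e-05 m^3, so 0.25622947 m^3 = 0.25622947 / 2.8413063e-05 = 9018.0167 fluid_ounce_imp ≈ 9018 fluid_ounce_imp (4 s.f.).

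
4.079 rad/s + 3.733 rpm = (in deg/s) 256.1. Check: 4.079 rad/s is already in rad/s. 1 rpm = 0.10471976 rad/s, so 3.733 rpm = 3.733 * 0.10471976 = 0.39091885 rad/s. Sum: 4.079 + 0.39091885 = 4.4699188 rad/s. 1 deg/s = 0.017453293 rad/s, so 4.4699188 rad/s = 4.4699188 / 0.017453293 = 256.10748 deg/s ≈ 256.1 deg/s (4 s.f.).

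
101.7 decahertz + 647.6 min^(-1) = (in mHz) 1 decahertz = 10 Hz, so 101.7 decahertz = 101.7 * 10 = 1017 Hz. 1 min^(-1) = 0.016666667 Hz, so 647.6 min^(-1) = 647.6 * 0.016666667 = 10.793333 Hz. Sum: 1017 + 10.793333 = 1027.7933 Hz. 1 mHz = 0.001 Hz, so 1027.7933 Hz = 1027.7933 / 0.001 = 1027793.3 mHz ≈ 1.028e+06 mHz (4 s.f.). Final answer: 1.028e+06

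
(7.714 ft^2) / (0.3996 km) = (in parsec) 5.812e-20. Check: 1 ft^2 = 0.09290304 m^2, so 7.714 ft^2 = 7.714 * 0.09290304 = 0.71665405 m^2. 1 km = 1000 m, so 0.3996 km = 0.3996 * 1000 = 399.6 m. Combine: 0.71665405 m^2 / 399.6 m = 0.0017934286 m. 1 parsec = 3.0856776e+16 m, so 0.0017934286 m = 0.0017934286 / 3.0856776e+16 = 5.8121061e-20 parsec ≈ 5.812e-20 parsec (4 s.f.).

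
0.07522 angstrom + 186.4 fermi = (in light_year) 1 angstrom = 1e-10 m, so 0.07522 angstrom = 0.07522 * 1e-10 = 7.522e-12 m. 1 fermi = 1e-15 m, so 186.4 fermi = 186.4 * 1e-15 = 1.864e-13 m. Sum: 7.522e-12 + 1.864e-13 = 7.7084e-12 m. 1 light_year = 9.4607305e+15 m, so 7.7084e-12 m = 7.7084e-12 / 9.4607305e+15 = 8.1477852e-28 light_year ≈ 8.148e-28 light_year (4 s.f.). Final answer: 8.148e-28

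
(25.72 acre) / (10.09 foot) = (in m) 3.384e+04. Check: 1 acre = 4046.8564 m^2, so 25.72 acre = 25.72 * 4046.8564 = 104085.15 m^2. 1 foot = 0.3048 m, so 10.09 foot = 10.09 * 0.3048 = 3.075432 m. Combine: 104085.15 m^2 / 3.075432 m = 33844.074 m. Result: 33844.074 m ≈ 3.384e+04 m (4 s.f.).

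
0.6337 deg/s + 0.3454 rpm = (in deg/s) 1 deg/s = 0.017453293 rad/s, so 0.6337 deg/s = 0.6337 * 0.017453293 = 0.011060151 rad/s. 1 rpm = 0.10471976 rad/s, so 0.3454 rpm = 0.3454 * 0.10471976 = 0.036170203 rad/s. Sum: 0.011060151 + 0.036170203 = 0.047230355 rad/s. 1 deg/s = 0.017453293 rad/s, so 0.047230355 rad/s = 0.047230355 / 0.017453293 = 2.7061 deg/s ≈ 2.706 deg/s (4 s.f.). Final answer: 2.706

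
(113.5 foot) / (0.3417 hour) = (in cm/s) 1 foot = 0.3048 m, so 113.5 foot = 113.5 * 0.3048 = 34.5948 m. 1 hour = 3600 s, so 0.3417 hour = 0.3417 * 3600 = 1230.12 s. Combine: 34.5948 m / 1230.12 s = 0.02812311 m/s. 1 cm/s = 0.01 m/s, so 0.02812311 m/s = 0.02812311 / 0.01 = 2.812311 cm/s ≈ 2.812 cm/s (4 s.f.). Final answer: 2.812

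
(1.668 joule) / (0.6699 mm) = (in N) 1.668 joule = 1.668 J. 1 mm = 0.001 m, so 0.6699 mm = 0.6699 * 0.001 = 0.0006699 m. Combine: 1.668 J / 0.0006699 m = 2489.9239 N. Result: 2489.9239 N ≈ 2490 N (4 s.f.). Final answer: 2490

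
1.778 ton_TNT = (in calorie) 1.778e+09. Check: 1 ton_TNT = 4.184e+09 J, so 1.778 ton_TNT = 1.778 * 4.184e+09 = 7.439152e+09 J. 1 calorie = 4.184 J, so 7.439152e+09 J = 7.439152e+09 / 4.184 = 1.778e+09 calorie.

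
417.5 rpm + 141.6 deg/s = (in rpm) 441.1. Check: 1 rpm = 0.10471976 rad/s, so 417.5 rpm = 417.5 * 0.10471976 = 43.720498 rad/s. 1 deg/s = 0.017453293 rad/s, so 141.6 deg/s = 141.6 * 0.017453293 = 2.4713862 rad/s. Sum: 43.720498 + 2.4713862 = 46.191884 rad/s. 1 rpm = 0.10471976 rad/s, so 46.191884 rad/s = 46.191884 / 0.10471976 = 441.1 rpm.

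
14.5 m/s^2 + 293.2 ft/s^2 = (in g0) 14.5 m/s^2 is already in m/s^2. 1 ft/s^2 = 0.3048 m/s^2, so 293.2 ft/s^2 = 293.2 * 0.3048 = 89.36736 m/s^2. Sum: 14.5 + 89.36736 = 103.86736 m/s^2. 1 g0 = 9.80665 m/s^2, so 103.86736 m/s^2 = 103.86736 / 9.80665 = 10.591523 g0 ≈ 10.59 g0 (4 s.f.). Final answer: 10.59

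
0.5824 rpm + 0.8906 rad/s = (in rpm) 1 rpm = 0.10471976 rad/s, so 0.5824 rpm = 0.5824 * 0.10471976 = 0.060988785 rad/s. 0.8906 rad/s is already in rad/s. Sum: 0.060988785 + 0.8906 = 0.95158879 rad/s. 1 rpm = 0.10471976 rad/s, so 0.95158879 rad/s = 0.95158879 / 0.10471976 = 9.0870035 rpm ≈ 9.087 rpm (4 s.f.). Final answer: 9.087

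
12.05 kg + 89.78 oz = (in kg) 12.05 kg is already in kg. 1 oz = 0.028349523 kg, so 89.78 oz = 89.78 * 0.028349523 = 2.5452202 kg. Sum: 12.05 + 2.5452202 = 14.59522 kg. Result: 14.59522 kg ≈ 14.6 kg (4 s.f.). Final answer: 14.6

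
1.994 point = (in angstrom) 7.034e+06. Check: 1 point = 0.00035277778 m, so 1.994 point = 1.994 * 0.00035277778 = 0.00070343889 m. 1 angstrom = 1e-10 m, so 0.00070343889 m = 0.00070343889 / 1e-10 = 7034388.9 angstrom ≈ 7.034e+06 angstrom (4 s.f.).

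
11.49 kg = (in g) 1.149e+04. Check: 1 g = 0.001 kg, so 11.49 kg = 11.49 / 0.001 = 11490 g ≈ 1.149e+04 g (4 s.f.).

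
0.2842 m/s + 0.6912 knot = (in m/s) 0.2842 m/s is already in m/s. 1 knot = 0.51444444 m/s, so 0.6912 knot = 0.6912 * 0.51444444 = 0.355584 m/s. Sum: 0.2842 + 0.355584 = 0.639784 m/s. Result: 0.639784 m/s ≈ 0.6398 m/s (4 s.f.). Final answer: 0.6398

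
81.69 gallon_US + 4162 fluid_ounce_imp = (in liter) 427.5. Check: 1 gallon_US = 0.0037854118 m^3, so 81.69 gallon_US = 81.69 * 0.0037854118 = 0.30923029 m^3. 1 fluid_ounce_imp = 2.8413063e-05 m^3, so 4162 fluid_ounce_imp = 4162 * 2.8413063e-05 = 0.11825517 m^3. Sum: 0.30923029 + 0.11825517 = 0.42748545 m^3. 1 liter = 0.001 m^3, so 0.42748545 m^3 = 0.42748545 / 0.001 = 427.48545 liter ≈ 427.5 liter (4 s.f.).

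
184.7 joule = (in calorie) 44.14. Check: 184.7 joule = 184.7 J. 1 calorie = 4.184 J, so 184.7 J = 184.7 / 4.184 = 44.144359 calorie ≈ 44.14 calorie (4 s.f.).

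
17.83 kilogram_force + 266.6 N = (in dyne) 1 kilogram_force = 9.80665 N, so 17.83 kilogram_force = 17.83 * 9.80665 = 174.85257 N. 266.6 N is already in N. Sum: 174.85257 + 266.6 = 441.45257 N. 1 dyne = 1e-05 N, so 441.45257 N = 441.45257 / 1e-05 = 44145257 dyne ≈ 4.415e+07 dyne (4 s.f.). Final answer: 4.415e+07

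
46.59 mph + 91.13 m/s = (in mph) 250.4. Check: 1 mph = 0.44704 m/s, so 46.59 mph = 46.59 * 0.44704 = 20.827594 m/s. 91.13 m/s is already in m/s. Sum: 20.827594 + 91.13 = 111.95759 m/s. 1 mph = 0.44704 m/s, so 111.95759 m/s = 111.95759 / 0.44704 = 250.442 mph ≈ 250.4 mph (4 s.f.).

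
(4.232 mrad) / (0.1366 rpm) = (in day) 1 mrad = 0.001 rad, so 4.232 mrad = 4.232 * 0.001 = 0.004232 rad. 1 rpm = 0.10471976 rad/s, so 0.1366 rpm = 0.1366 * 0.10471976 = 0.014304719 rad/s. Combine: 0.004232 rad / 0.014304719 rad/s = 0.29584644 s. 1 day = 86400 s, so 0.29584644 s = 0.29584644 / 86400 = 3.4241486e-06 day ≈ 3.424e-06 day (4 s.f.). Final answer: 3.424e-06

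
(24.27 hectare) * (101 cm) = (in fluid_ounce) 1 hectare = 10000 m^2, so 24.27 hectare = 24.27 * 10000 = 242700 m^2. 1 cm = 0.01 m, so 101 cm = 101 * 0.01 = 1.01 m. Combine: 242700 m^2 * 1.01 m = 245127 m^3. 1 fluid_ounce = 2.957353e-05 m^3, so 245127 m^3 = 245127 / 2.957353e-05 = 8.2887299e+09 fluid_ounce ≈ 8.289e+09 fluid_ounce (4 s.f.). Final answer: 8.289e+09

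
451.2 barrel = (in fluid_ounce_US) 1 barrel = 0.15898729 m^3, so 451.2 barrel = 451.2 * 0.15898729 = 71.735067 m^3. 1 fluid_ounce_US = 2.957353e-05 m^3, so 71.735067 m^3 = 71.735067 / 2.957353e-05 = 2425651.2 fluid_ounce_US ≈ 2.426e+06 fluid_ounce_US (4 s.f.). Final answer: 2.426e+06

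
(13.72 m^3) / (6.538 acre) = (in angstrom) 13.72 m^3 is already in m^3. 1 acre = 4046.8564 m^2, so 6.538 acre = 6.538 * 4046.8564 = 26458.347 m^2. Combine: 13.72 m^3 / 26458.347 m^2 = 0.00051855091 m. 1 angstrom = 1e-10 m, so 0.00051855091 m = 0.00051855091 / 1e-10 = 5185509.1 angstrom ≈ 5.186e+06 angstrom (4 s.f.). Final answer: 5.186e+06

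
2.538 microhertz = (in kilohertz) 1 microhertz = 1e-06 Hz, so 2.538 microhertz = 2.538 * 1e-06 = 2.538e-06 Hz. 1 kilohertz = 1000 Hz, so 2.538e-06 Hz = 2.538e-06 / 1000 = 2.538e-09 kilohertz. Final answer: 2.538e-09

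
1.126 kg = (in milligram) 1 milligram = 1e-06 kg, so 1.126 kg = 1.126 / 1e-06 = 1126000 milligram ≈ 1.126e+06 milligram (4 s.f.). Final answer: 1.126e+06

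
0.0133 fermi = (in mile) 1 fermi = 1e-15 m, so 0.0133 fermi = 0.0133 * 1e-15 = 1.33e-17 m. 1 mile = 1609.344 m, so 1.33e-17 m = 1.33e-17 / 1609.344 = 8.2642369e-21 mile ≈ 8.264e-21 mile (4 s.f.). Final answer: 8.264e-21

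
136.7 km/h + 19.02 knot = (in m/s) 1 km/h = 0.27777778 m/s, so 136.7 km/h = 136.7 * 0.27777778 = 37.972222 m/s. 1 knot = 0.51444444 m/s, so 19.02 knot = 19.02 * 0.51444444 = 9.7847333 m/s. Sum: 37.972222 + 9.7847333 = 47.756956 m/s. Result: 47.756956 m/s ≈ 47.76 m/s (4 s.f.). Final answer: 47.76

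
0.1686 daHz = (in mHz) 1 daHz = 10 Hz, so 0.1686 daHz = 0.1686 * 10 = 1.686 Hz. 1 mHz = 0.001 Hz, so 1.686 Hz = 1.686 / 0.001 = 1686 mHz. Final answer: 1686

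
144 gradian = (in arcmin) 1 gradian = 0.015707963 rad, so 144 gradian = 144 * 0.015707963 = 2.2619467 rad. 1 arcmin = 0.00029088821 rad, so 2.2619467 rad = 2.2619467 / 0.00029088821 = 7776 arcmin. Final answer: 7776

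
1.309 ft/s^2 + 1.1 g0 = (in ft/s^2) 36.7. Check: 1 ft/s^2 = 0.3048 m/s^2, so 1.309 ft/s^2 = 1.309 * 0.3048 = 0.3989832 m/s^2. 1 g0 = 9.80665 m/s^2, so 1.1 g0 = 1.1 * 9.80665 = 10.787315 m/s^2. Sum: 0.3989832 + 10.787315 = 11.186298 m/s^2. 1 ft/s^2 = 0.3048 m/s^2, so 11.186298 m/s^2 = 11.186298 / 0.3048 = 36.700453 ft/s^2 ≈ 36.7 ft/s^2 (4 s.f.).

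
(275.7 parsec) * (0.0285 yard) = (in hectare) 2.217e+13. Check: 1 parsec = 3.0856776e+16 m, so 275.7 parsec = 275.7 * 3.0856776e+16 = 8.5072131e+18 m. 1 yard = 0.9144 m, so 0.0285 yard = 0.0285 * 0.9144 = 0.0260604 m. Combine: 8.5072131e+18 m * 0.0260604 m = 2.2170138e+17 m^2. 1 hectare = 10000 m^2, so 2.2170138e+17 m^2 = 2.2170138e+17 / 10000 = 2.2170138e+13 hectare ≈ 2.217e+13 hectare (4 s.f.).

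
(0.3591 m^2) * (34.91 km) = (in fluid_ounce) 4.239e+08. Check: 0.3591 m^2 is already in m^2. 1 km = 1000 m, so 34.91 km = 34.91 * 1000 = 34910 m. Combine: 0.3591 m^2 * 34910 m = 12536.181 m^3. 1 fluid_ounce = 2.957353e-05 m^3, so 12536.181 m^3 = 12536.181 / 2.957353e-05 = 4.2389871e+08 fluid_ounce ≈ 4.239e+08 fluid_ounce (4 s.f.).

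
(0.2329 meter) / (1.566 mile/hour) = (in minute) 0.005545. Check: 0.2329 meter = 0.2329 m. 1 mile/hour = 0.44704 m/s, so 1.566 mile/hour = 1.566 * 0.44704 = 0.70006464 m/s. Combine: 0.2329 m / 0.70006464 m/s = 0.33268356 s. 1 minute = 60 s, so 0.33268356 s = 0.33268356 / 60 = 0.0055447261 minute ≈ 0.005545 minute (4 s.f.).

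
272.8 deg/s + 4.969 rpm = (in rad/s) 5.282. Check: 1 deg/s = 0.017453293 rad/s, so 272.8 deg/s = 272.8 * 0.017453293 = 4.7612582 rad/s. 1 rpm = 0.10471976 rad/s, so 4.969 rpm = 4.969 * 0.10471976 = 0.52035246 rad/s. Sum: 4.7612582 + 0.52035246 = 5.2816107 rad/s. Result: 5.2816107 rad/s ≈ 5.282 rad/s (4 s.f.).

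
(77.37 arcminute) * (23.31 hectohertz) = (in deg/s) 1 arcminute = 0.00029088821 rad, so 77.37 arcminute = 77.37 * 0.00029088821 = 0.022506021 rad. 1 hectohertz = 100 Hz, so 23.31 hectohertz = 23.31 * 100 = 2331 Hz. Combine: 0.022506021 rad * 2331 Hz = 52.461534 rad/s. 1 deg/s = 0.017453293 rad/s, so 52.461534 rad/s = 52.461534 / 0.017453293 = 3005.8245 deg/s ≈ 3006 deg/s (4 s.f.). Final answer: 3006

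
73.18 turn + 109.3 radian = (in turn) 90.58. Check: 1 turn = 6.2831853 rad, so 73.18 turn = 73.18 * 6.2831853 = 459.8035 rad. 109.3 radian = 109.3 rad. Sum: 459.8035 + 109.3 = 569.1035 rad. 1 turn = 6.2831853 rad, so 569.1035 rad = 569.1035 / 6.2831853 = 90.575635 turn ≈ 90.58 turn (4 s.f.).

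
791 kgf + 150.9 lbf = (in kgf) 859.4. Check: 1 kgf = 9.80665 N, so 791 kgf = 791 * 9.80665 = 7757.0601 N. 1 lbf = 4.4482216 N, so 150.9 lbf = 150.9 * 4.4482216 = 671.23664 N. Sum: 7757.0601 + 671.23664 = 8428.2968 N. 1 kgf = 9.80665 N, so 8428.2968 N = 8428.2968 / 9.80665 = 859.44709 kgf ≈ 859.4 kgf (4 s.f.).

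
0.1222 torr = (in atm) 1 torr = 133.32237 Pa, so 0.1222 torr = 0.1222 * 133.32237 = 16.291993 Pa. 1 atm = 101325 Pa, so 16.291993 Pa = 16.291993 / 101325 = 0.00016078947 atm ≈ 0.0001608 atm (4 s.f.). Final answer: 0.0001608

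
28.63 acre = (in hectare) 1 acre = 4046.8564 m^2, so 28.63 acre = 28.63 * 4046.8564 = 115861.5 m^2. 1 hectare = 10000 m^2, so 115861.5 m^2 = 115861.5 / 10000 = 11.58615 hectare ≈ 11.59 hectare (4 s.f.). Final answer: 11.59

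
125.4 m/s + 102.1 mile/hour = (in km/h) 615.8. Check: 125.4 m/s is already in m/s. 1 mile/hour = 0.44704 m/s, so 102.1 mile/hour = 102.1 * 0.44704 = 45.642784 m/s. Sum: 125.4 + 45.642784 = 171.04278 m/s. 1 km/h = 0.27777778 m/s, so 171.04278 m/s = 171.04278 / 0.27777778 = 615.75402 km/h ≈ 615.8 km/h (4 s.f.).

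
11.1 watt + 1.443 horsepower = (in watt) 11.1 watt = 11.1 W. 1 horsepower = 745.69987 W, so 1.443 horsepower = 1.443 * 745.69987 = 1076.0449 W. Sum: 11.1 + 1076.0449 = 1087.1449 W. 1087.1449 W = 1087.1449 watt ≈ 1087 watt (4 s.f.). Final answer: 1087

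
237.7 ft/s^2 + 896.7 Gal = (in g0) 1 ft/s^2 = 0.3048 m/s^2, so 237.7 ft/s^2 = 237.7 * 0.3048 = 72.45096 m/s^2. 1 Gal = 0.01 m/s^2, so 896.7 Gal = 896.7 * 0.01 = 8.967 m/s^2. Sum: 72.45096 + 8.967 = 81.41796 m/s^2. 1 g0 = 9.80665 m/s^2, so 81.41796 m/s^2 = 81.41796 / 9.80665 = 8.3023214 g0 ≈ 8.302 g0 (4 s.f.). Final answer: 8.302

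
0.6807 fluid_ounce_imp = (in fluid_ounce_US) 1 fluid_ounce_imp = 2.8413063e-05 m^3, so 0.6807 fluid_ounce_imp = 0.6807 * 2.8413063e-05 = 1.9340772e-05 m^3. 1 fluid_ounce_US = 2.957353e-05 m^3, so 1.9340772e-05 m^3 = 1.9340772e-05 / 2.957353e-05 = 0.65398929 fluid_ounce_US ≈ 0.654 fluid_ounce_US (4 s.f.). Final answer: 0.654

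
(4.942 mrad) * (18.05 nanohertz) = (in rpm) 1 mrad = 0.001 rad, so 4.942 mrad = 4.942 * 0.001 = 0.004942 rad. 1 nanohertz = 1e-09 Hz, so 18.05 nanohertz = 18.05 * 1e-09 = 1.805e-08 Hz. Combine: 0.004942 rad * 1.805e-08 Hz = 8.92031e-11 rad/s. 1 rpm = 0.10471976 rad/s, so 8.92031e-11 rad/s = 8.92031e-11 / 0.10471976 = 8.5182686e-10 rpm ≈ 8.518e-10 rpm (4 s.f.). Final answer: 8.518e-10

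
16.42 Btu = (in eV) 1 Btu = 1055.0559 J, so 16.42 Btu = 16.42 * 1055.0559 = 17324.017 J. 1 eV = 1.6021766e-19 J, so 17324.017 J = 17324.017 / 1.6021766e-19 = 1.0812801e+23 eV ≈ 1.081e+23 eV (4 s.f.). Final answer: 1.081e+23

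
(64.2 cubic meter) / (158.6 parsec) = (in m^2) 64.2 cubic meter = 64.2 m^3. 1 parsec = 3.0856776e+16 m, so 158.6 parsec = 158.6 * 3.0856776e+16 = 4.8938846e+18 m. Combine: 64.2 m^3 / 4.8938846e+18 m = 1.3118413e-17 m^2. Result: 1.3118413e-17 m^2 ≈ 1.312e-17 m^2 (4 s.f.). Final answer: 1.312e-17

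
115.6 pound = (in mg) 1 pound = 0.45359237 kg, so 115.6 pound = 115.6 * 0.45359237 = 52.435278 kg. 1 mg = 1e-06 kg, so 52.435278 kg = 52.435278 / 1e-06 = 52435278 mg ≈ 5.244e+07 mg (4 s.f.). Final answer: 5.244e+07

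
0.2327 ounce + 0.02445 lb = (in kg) 0.01769. Check: 1 ounce = 0.028349523 kg, so 0.2327 ounce = 0.2327 * 0.028349523 = 0.006596934 kg. 1 lb = 0.45359237 kg, so 0.02445 lb = 0.02445 * 0.45359237 = 0.011090333 kg. Sum: 0.006596934 + 0.011090333 = 0.017687267 kg. Result: 0.017687267 kg ≈ 0.01769 kg (4 s.f.).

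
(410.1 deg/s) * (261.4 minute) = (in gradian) 1 deg/s = 0.017453293 rad/s, so 410.1 deg/s = 410.1 * 0.017453293 = 7.1575953 rad/s. 1 minute = 60 s, so 261.4 minute = 261.4 * 60 = 15684 s. Combine: 7.1575953 rad/s * 15684 s = 112259.72 rad. 1 gradian = 0.015707963 rad, so 112259.72 rad = 112259.72 / 0.015707963 = 7146676 gradian ≈ 7.147e+06 gradian (4 s.f.). Final answer: 7.147e+06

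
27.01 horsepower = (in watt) 1 horsepower = 745.69987 W, so 27.01 horsepower = 27.01 * 745.69987 = 20141.354 W. 20141.354 W = 20141.354 watt ≈ 2.014e+04 watt (4 s.f.). Final answer: 2.014e+04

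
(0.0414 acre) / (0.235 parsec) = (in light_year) 2.442e-30. Check: 1 acre = 4046.8564 m^2, so 0.0414 acre = 0.0414 * 4046.8564 = 167.53986 m^2. 1 parsec = 3.0856776e+16 m, so 0.235 parsec = 0.235 * 3.0856776e+16 = 7.2513423e+15 m. Combine: 167.53986 m^2 / 7.2513423e+15 m = 2.3104668e-14 m. 1 light_year = 9.4607305e+15 m, so 2.3104668e-14 m = 2.3104668e-14 / 9.4607305e+15 = 2.4421653e-30 light_year ≈ 2.442e-30 light_year (4 s.f.).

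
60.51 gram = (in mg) 1 gram = 0.001 kg, so 60.51 gram = 60.51 * 0.001 = 0.06051 kg. 1 mg = 1e-06 kg, so 0.06051 kg = 0.06051 / 1e-06 = 60510 mg ≈ 6.051e+04 mg (4 s.f.). Final answer: 6.051e+04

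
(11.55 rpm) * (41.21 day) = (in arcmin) 1.48e+10. Check: 1 rpm = 0.10471976 rad/s, so 11.55 rpm = 11.55 * 0.10471976 = 1.2095132 rad/s. 1 day = 86400 s, so 41.21 day = 41.21 * 86400 = 3560544 s. Combine: 1.2095132 rad/s * 3560544 s = 4306524.9 rad. 1 arcmin = 0.00029088821 rad, so 4306524.9 rad = 4306524.9 / 0.00029088821 = 1.4804742e+10 arcmin ≈ 1.48e+10 arcmin (4 s.f.).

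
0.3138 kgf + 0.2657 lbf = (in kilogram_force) 1 kgf = 9.80665 N, so 0.3138 kgf = 0.3138 * 9.80665 = 3.0773268 N. 1 lbf = 4.4482216 N, so 0.2657 lbf = 0.2657 * 4.4482216 = 1.1818925 N. Sum: 3.0773268 + 1.1818925 = 4.2592193 N. 1 kilogram_force = 9.80665 N, so 4.2592193 N = 4.2592193 / 9.80665 = 0.43431949 kilogram_force ≈ 0.4343 kilogram_force (4 s.f.). Final answer: 0.4343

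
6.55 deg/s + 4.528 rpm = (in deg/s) 1 deg/s = 0.017453293 rad/s, so 6.55 deg/s = 6.55 * 0.017453293 = 0.11431907 rad/s. 1 rpm = 0.10471976 rad/s, so 4.528 rpm = 4.528 * 0.10471976 = 0.47417105 rad/s. Sum: 0.11431907 + 0.47417105 = 0.58849012 rad/s. 1 deg/s = 0.017453293 rad/s, so 0.58849012 rad/s = 0.58849012 / 0.017453293 = 33.718 deg/s ≈ 33.72 deg/s (4 s.f.). Final answer: 33.72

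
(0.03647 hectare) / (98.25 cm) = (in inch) 1.461e+04. Check: 1 hectare = 10000 m^2, so 0.03647 hectare = 0.03647 * 10000 = 364.7 m^2. 1 cm = 0.01 m, so 98.25 cm = 98.25 * 0.01 = 0.9825 m. Combine: 364.7 m^2 / 0.9825 m = 371.19593 m. 1 inch = 0.0254 m, so 371.19593 m = 371.19593 / 0.0254 = 14614.013 inch ≈ 1.461e+04 inch (4 s.f.).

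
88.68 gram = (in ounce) 1 gram = 0.001 kg, so 88.68 gram = 88.68 * 0.001 = 0.08868 kg. 1 ounce = 0.028349523 kg, so 0.08868 kg = 0.08868 / 0.028349523 = 3.1280949 ounce ≈ 3.128 ounce (4 s.f.). Final answer: 3.128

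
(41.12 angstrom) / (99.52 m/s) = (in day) 1 angstrom = 1e-10 m, so 41.12 angstrom = 41.12 * 1e-10 = 4.112e-09 m. 99.52 m/s is already in m/s. Combine: 4.112e-09 m / 99.52 m/s = 4.1318328e-11 s. 1 day = 86400 s, so 4.1318328e-11 s = 4.1318328e-11 / 86400 = 4.7822139e-16 day ≈ 4.782e-16 day (4 s.f.). Final answer: 4.782e-16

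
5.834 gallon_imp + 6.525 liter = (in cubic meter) 0.03305. Check: 1 gallon_imp = 0.00454609 m^3, so 5.834 gallon_imp = 5.834 * 0.00454609 = 0.026521889 m^3. 1 liter = 0.001 m^3, so 6.525 liter = 6.525 * 0.001 = 0.006525 m^3. Sum: 0.026521889 + 0.006525 = 0.033046889 m^3. 0.033046889 m^3 = 0.033046889 cubic meter ≈ 0.03305 cubic meter (4 s.f.).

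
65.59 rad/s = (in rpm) 626.3. Check: 1 rpm = 0.10471976 rad/s, so 65.59 rad/s = 65.59 / 0.10471976 = 626.33836 rpm ≈ 626.3 rpm (4 s.f.).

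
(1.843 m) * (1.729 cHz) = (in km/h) 0.1147. Check: 1.843 m is already in m. 1 cHz = 0.01 Hz, so 1.729 cHz = 1.729 * 0.01 = 0.01729 Hz. Combine: 1.843 m * 0.01729 Hz = 0.03186547 m/s. 1 km/h = 0.27777778 m/s, so 0.03186547 m/s = 0.03186547 / 0.27777778 = 0.11471569 km/h ≈ 0.1147 km/h (4 s.f.).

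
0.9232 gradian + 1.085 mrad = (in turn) 0.002481. Check: 1 gradian = 0.015707963 rad, so 0.9232 gradian = 0.9232 * 0.015707963 = 0.014501592 rad. 1 mrad = 0.001 rad, so 1.085 mrad = 1.085 * 0.001 = 0.001085 rad. Sum: 0.014501592 + 0.001085 = 0.015586592 rad. 1 turn = 6.2831853 rad, so 0.015586592 rad = 0.015586592 / 6.2831853 = 0.0024806831 turn ≈ 0.002481 turn (4 s.f.).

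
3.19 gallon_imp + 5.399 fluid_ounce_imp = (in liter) 1 gallon_imp = 0.00454609 m^3, so 3.19 gallon_imp = 3.19 * 0.00454609 = 0.014502027 m^3. 1 fluid_ounce_imp = 2.8413063e-05 m^3, so 5.399 fluid_ounce_imp = 5.399 * 2.8413063e-05 = 0.00015340212 m^3. Sum: 0.014502027 + 0.00015340212 = 0.014655429 m^3. 1 liter = 0.001 m^3, so 0.014655429 m^3 = 0.014655429 / 0.001 = 14.655429 liter ≈ 14.66 liter (4 s.f.). Final answer: 14.66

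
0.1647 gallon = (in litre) 1 gallon = 0.0037854118 m^3, so 0.1647 gallon = 0.1647 * 0.0037854118 = 0.00062345732 m^3. 1 litre = 0.001 m^3, so 0.00062345732 m^3 = 0.00062345732 / 0.001 = 0.62345732 litre ≈ 0.6235 litre (4 s.f.). Final answer: 0.6235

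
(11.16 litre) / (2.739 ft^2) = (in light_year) 1 litre = 0.001 m^3, so 11.16 litre = 11.16 * 0.001 = 0.01116 m^3. 1 ft^2 = 0.09290304 m^2, so 2.739 ft^2 = 2.739 * 0.09290304 = 0.25446143 m^2. Combine: 0.01116 m^3 / 0.25446143 m^2 = 0.043857335 m. 1 light_year = 9.4607305e+15 m, so 0.043857335 m = 0.043857335 / 9.4607305e+15 = 4.635724e-18 light_year ≈ 4.636e-18 light_year (4 s.f.). Final answer: 4.636e-18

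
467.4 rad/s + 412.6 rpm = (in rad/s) 510.6. Check: 467.4 rad/s is already in rad/s. 1 rpm = 0.10471976 rad/s, so 412.6 rpm = 412.6 * 0.10471976 = 43.207371 rad/s. Sum: 467.4 + 43.207371 = 510.60737 rad/s. Result: 510.60737 rad/s ≈ 510.6 rad/s (4 s.f.).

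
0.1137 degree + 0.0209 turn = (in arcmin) 458.3. Check: 1 degree = 0.017453293 rad, so 0.1137 degree = 0.1137 * 0.017453293 = 0.0019844394 rad. 1 turn = 6.2831853 rad, so 0.0209 turn = 0.0209 * 6.2831853 = 0.13131857 rad. Sum: 0.0019844394 + 0.13131857 = 0.13330301 rad. 1 arcmin = 0.00029088821 rad, so 0.13330301 rad = 0.13330301 / 0.00029088821 = 458.262 arcmin ≈ 458.3 arcmin (4 s.f.).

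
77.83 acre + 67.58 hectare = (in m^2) 1 acre = 4046.8564 m^2, so 77.83 acre = 77.83 * 4046.8564 = 314966.84 m^2. 1 hectare = 10000 m^2, so 67.58 hectare = 67.58 * 10000 = 675800 m^2. Sum: 314966.84 + 675800 = 990766.84 m^2. Result: 990766.84 m^2 ≈ 9.908e+05 m^2 (4 s.f.). Final answer: 9.908e+05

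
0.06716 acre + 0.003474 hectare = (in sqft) 1 acre = 4046.8564 m^2, so 0.06716 acre = 0.06716 * 4046.8564 = 271.78688 m^2. 1 hectare = 10000 m^2, so 0.003474 hectare = 0.003474 * 10000 = 34.74 m^2. Sum: 271.78688 + 34.74 = 306.52688 m^2. 1 sqft = 0.09290304 m^2, so 306.52688 m^2 = 306.52688 / 0.09290304 = 3299.4278 sqft ≈ 3299 sqft (4 s.f.). Final answer: 3299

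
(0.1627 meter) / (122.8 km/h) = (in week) 0.1627 meter = 0.1627 m. 1 km/h = 0.27777778 m/s, so 122.8 km/h = 122.8 * 0.27777778 = 34.111111 m/s. Combine: 0.1627 m / 34.111111 m/s = 0.0047697068 s. 1 week = 604800 s, so 0.0047697068 s = 0.0047697068 / 604800 = 7.88642e-09 week ≈ 7.886e-09 week (4 s.f.). Final answer: 7.886e-09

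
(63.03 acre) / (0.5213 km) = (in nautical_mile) 1 acre = 4046.8564 m^2, so 63.03 acre = 63.03 * 4046.8564 = 255073.36 m^2. 1 km = 1000 m, so 0.5213 km = 0.5213 * 1000 = 521.3 m. Combine: 255073.36 m^2 / 521.3 m = 489.30244 m. 1 nautical_mile = 1852 m, so 489.30244 m = 489.30244 / 1852 = 0.26420218 nautical_mile ≈ 0.2642 nautical_mile (4 s.f.). Final answer: 0.2642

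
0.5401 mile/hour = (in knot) 1 mile/hour = 0.44704 m/s, so 0.5401 mile/hour = 0.5401 * 0.44704 = 0.2414463 m/s. 1 knot = 0.51444444 m/s, so 0.2414463 m/s = 0.2414463 / 0.51444444 = 0.46933407 knot ≈ 0.4693 knot (4 s.f.). Final answer: 0.4693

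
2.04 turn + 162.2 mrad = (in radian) 12.98. Check: 1 turn = 6.2831853 rad, so 2.04 turn = 2.04 * 6.2831853 = 12.817698 rad. 1 mrad = 0.001 rad, so 162.2 mrad = 162.2 * 0.001 = 0.1622 rad. Sum: 12.817698 + 0.1622 = 12.979898 rad. 12.979898 rad = 12.979898 radian ≈ 12.98 radian (4 s.f.).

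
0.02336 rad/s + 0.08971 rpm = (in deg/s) 0.02336 rad/s is already in rad/s. 1 rpm = 0.10471976 rad/s, so 0.08971 rpm = 0.08971 * 0.10471976 = 0.0093944092 rad/s. Sum: 0.02336 + 0.0093944092 = 0.032754409 rad/s. 1 deg/s = 0.017453293 rad/s, so 0.032754409 rad/s = 0.032754409 / 0.017453293 = 1.8766894 deg/s ≈ 1.877 deg/s (4 s.f.). Final answer: 1.877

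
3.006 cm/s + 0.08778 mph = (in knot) 1 cm/s = 0.01 m/s, so 3.006 cm/s = 3.006 * 0.01 = 0.03006 m/s. 1 mph = 0.44704 m/s, so 0.08778 mph = 0.08778 * 0.44704 = 0.039241171 m/s. Sum: 0.03006 + 0.039241171 = 0.069301171 m/s. 1 knot = 0.51444444 m/s, so 0.069301171 m/s = 0.069301171 / 0.51444444 = 0.1347107 knot ≈ 0.1347 knot (4 s.f.). Final answer: 0.1347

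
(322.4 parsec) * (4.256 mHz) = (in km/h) 1.524e+17. Check: 1 parsec = 3.0856776e+16 m, so 322.4 parsec = 322.4 * 3.0856776e+16 = 9.9482245e+18 m. 1 mHz = 0.001 Hz, so 4.256 mHz = 4.256 * 0.001 = 0.004256 Hz. Combine: 9.9482245e+18 m * 0.004256 Hz = 4.2339644e+16 m/s. 1 km/h = 0.27777778 m/s, so 4.2339644e+16 m/s = 4.2339644e+16 / 0.27777778 = 1.5242272e+17 km/h ≈ 1.524e+17 km/h (4 s.f.).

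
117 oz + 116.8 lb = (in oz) 1986. Check: 1 oz = 0.028349523 kg, so 117 oz = 117 * 0.028349523 = 3.3168942 kg. 1 lb = 0.45359237 kg, so 116.8 lb = 116.8 * 0.45359237 = 52.979589 kg. Sum: 3.3168942 + 52.979589 = 56.296483 kg. 1 oz = 0.028349523 kg, so 56.296483 kg = 56.296483 / 0.028349523 = 1985.8 oz ≈ 1986 oz (4 s.f.).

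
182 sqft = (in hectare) 0.001691. Check: 1 sqft = 0.09290304 m^2, so 182 sqft = 182 * 0.09290304 = 16.908353 m^2. 1 hectare = 10000 m^2, so 16.908353 m^2 = 16.908353 / 10000 = 0.0016908353 hectare ≈ 0.001691 hectare (4 s.f.).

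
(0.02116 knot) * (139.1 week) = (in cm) 9.158e+07. Check: 1 knot = 0.51444444 m/s, so 0.02116 knot = 0.02116 * 0.51444444 = 0.010885644 m/s. 1 week = 604800 s, so 139.1 week = 139.1 * 604800 = 84127680 s. Combine: 0.010885644 m/s * 84127680 s = 915784.01 m. 1 cm = 0.01 m, so 915784.01 m = 915784.01 / 0.01 = 91578401 cm ≈ 9.158e+07 cm (4 s.f.).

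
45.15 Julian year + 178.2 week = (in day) 1 Julian year = 31557600 s, so 45.15 Julian year = 45.15 * 31557600 = 1.4248256e+09 s. 1 week = 604800 s, so 178.2 week = 178.2 * 604800 = 1.0777536e+08 s. Sum: 1.4248256e+09 + 1.0777536e+08 = 1.532601e+09 s. 1 day = 86400 s, so 1.532601e+09 s = 1.532601e+09 / 86400 = 17738.438 day ≈ 1.774e+04 day (4 s.f.). Final answer: 1.774e+04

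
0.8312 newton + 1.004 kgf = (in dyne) 0.8312 newton = 0.8312 N. 1 kgf = 9.80665 N, so 1.004 kgf = 1.004 * 9.80665 = 9.8458766 N. Sum: 0.8312 + 9.8458766 = 10.677077 N. 1 dyne = 1e-05 N, so 10.677077 N = 10.677077 / 1e-05 = 1067707.7 dyne ≈ 1.068e+06 dyne (4 s.f.). Final answer: 1.068e+06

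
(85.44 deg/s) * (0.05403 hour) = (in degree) 1.662e+04. Check: 1 deg/s = 0.017453293 rad/s, so 85.44 deg/s = 85.44 * 0.017453293 = 1.4912093 rad/s. 1 hour = 3600 s, so 0.05403 hour = 0.05403 * 3600 = 194.508 s. Combine: 1.4912093 rad/s * 194.508 s = 290.05214 rad. 1 degree = 0.017453293 rad, so 290.05214 rad = 290.05214 / 0.017453293 = 16618.764 degree ≈ 1.662e+04 degree (4 s.f.).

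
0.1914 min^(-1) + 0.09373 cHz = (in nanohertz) 4.127e+06. Check: 1 min^(-1) = 0.016666667 Hz, so 0.1914 min^(-1) = 0.1914 * 0.016666667 = 0.00319 Hz. 1 cHz = 0.01 Hz, so 0.09373 cHz = 0.09373 * 0.01 = 0.0009373 Hz. Sum: 0.00319 + 0.0009373 = 0.0041273 Hz. 1 nanohertz = 1e-09 Hz, so 0.0041273 Hz = 0.0041273 / 1e-09 = 4127300 nanohertz ≈ 4.127e+06 nanohertz (4 s.f.).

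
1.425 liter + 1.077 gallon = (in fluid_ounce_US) 1 liter = 0.001 m^3, so 1.425 liter = 1.425 * 0.001 = 0.001425 m^3. 1 gallon = 0.0037854118 m^3, so 1.077 gallon = 1.077 * 0.0037854118 = 0.0040768885 m^3. Sum: 0.001425 + 0.0040768885 = 0.0055018885 m^3. 1 fluid_ounce_US = 2.957353e-05 m^3, so 0.0055018885 m^3 = 0.0055018885 / 2.957353e-05 = 186.04098 fluid_ounce_US ≈ 186 fluid_ounce_US (4 s.f.). Final answer: 186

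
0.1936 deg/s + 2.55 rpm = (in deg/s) 1 deg/s = 0.017453293 rad/s, so 0.1936 deg/s = 0.1936 * 0.017453293 = 0.0033789574 rad/s. 1 rpm = 0.10471976 rad/s, so 2.55 rpm = 2.55 * 0.10471976 = 0.26703538 rad/s. Sum: 0.0033789574 + 0.26703538 = 0.27041433 rad/s. 1 deg/s = 0.017453293 rad/s, so 0.27041433 rad/s = 0.27041433 / 0.017453293 = 15.4936 deg/s ≈ 15.49 deg/s (4 s.f.). Final answer: 15.49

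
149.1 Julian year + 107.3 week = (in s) 4.77e+09. Check: 1 Julian year = 31557600 s, so 149.1 Julian year = 149.1 * 31557600 = 4.7052382e+09 s. 1 week = 604800 s, so 107.3 week = 107.3 * 604800 = 64895040 s. Sum: 4.7052382e+09 + 64895040 = 4.7701332e+09 s. Result: 4.7701332e+09 s ≈ 4.77e+09 s (4 s.f.).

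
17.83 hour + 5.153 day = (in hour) 1 hour = 3600 s, so 17.83 hour = 17.83 * 3600 = 64188 s. 1 day = 86400 s, so 5.153 day = 5.153 * 86400 = 445219.2 s. Sum: 64188 + 445219.2 = 509407.2 s. 1 hour = 3600 s, so 509407.2 s = 509407.2 / 3600 = 141.502 hour ≈ 141.5 hour (4 s.f.). Final answer: 141.5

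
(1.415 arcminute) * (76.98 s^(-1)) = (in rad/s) 0.03169. Check: 1 arcminute = 0.00029088821 rad, so 1.415 arcminute = 1.415 * 0.00029088821 = 0.00041160682 rad. 76.98 s^(-1) = 76.98 Hz. Combine: 0.00041160682 rad * 76.98 Hz = 0.031685493 rad/s. Result: 0.031685493 rad/s ≈ 0.03169 rad/s (4 s.f.).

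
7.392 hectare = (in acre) 18.27. Check: 1 hectare = 10000 m^2, so 7.392 hectare = 7.392 * 10000 = 73920 m^2. 1 acre = 4046.8564 m^2, so 73920 m^2 = 73920 / 4046.8564 = 18.26603 acre ≈ 18.27 acre (4 s.f.).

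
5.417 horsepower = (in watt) 4039. Check: 1 horsepower = 745.69987 W, so 5.417 horsepower = 5.417 * 745.69987 = 4039.4562 W. 4039.4562 W = 4039.4562 watt ≈ 4039 watt (4 s.f.).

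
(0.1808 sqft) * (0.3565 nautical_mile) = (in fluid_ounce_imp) 3.903e+05. Check: 1 sqft = 0.09290304 m^2, so 0.1808 sqft = 0.1808 * 0.09290304 = 0.01679687 m^2. 1 nautical_mile = 1852 m, so 0.3565 nautical_mile = 0.3565 * 1852 = 660.238 m. Combine: 0.01679687 m^2 * 660.238 m = 11.089932 m^3. 1 fluid_ounce_imp = 2.8413063e-05 m^3, so 11.089932 m^3 = 11.089932 / 2.8413063e-05 = 390311.03 fluid_ounce_imp ≈ 3.903e+05 fluid_ounce_imp (4 s.f.).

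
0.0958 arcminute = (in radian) 1 arcminute = 0.00029088821 rad, so 0.0958 arcminute = 0.0958 * 0.00029088821 = 2.786709e-05 rad. 2.786709e-05 rad = 2.786709e-05 radian ≈ 2.787e-05 radian (4 s.f.). Final answer: 2.787e-05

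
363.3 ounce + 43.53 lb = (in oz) 1060. Check: 1 ounce = 0.028349523 kg, so 363.3 ounce = 363.3 * 0.028349523 = 10.299382 kg. 1 lb = 0.45359237 kg, so 43.53 lb = 43.53 * 0.45359237 = 19.744876 kg. Sum: 10.299382 + 19.744876 = 30.044258 kg. 1 oz = 0.028349523 kg, so 30.044258 kg = 30.044258 / 0.028349523 = 1059.78 oz ≈ 1060 oz (4 s.f.).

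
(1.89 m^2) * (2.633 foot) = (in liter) 1517. Check: 1.89 m^2 is already in m^2. 1 foot = 0.3048 m, so 2.633 foot = 2.633 * 0.3048 = 0.8025384 m. Combine: 1.89 m^2 * 0.8025384 m = 1.5167976 m^3. 1 liter = 0.001 m^3, so 1.5167976 m^3 = 1.5167976 / 0.001 = 1516.7976 liter ≈ 1517 liter (4 s.f.).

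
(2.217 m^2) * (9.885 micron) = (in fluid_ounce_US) 0.741. Check: 2.217 m^2 is already in m^2. 1 micron = 1e-06 m, so 9.885 micron = 9.885 * 1e-06 = 9.885e-06 m. Combine: 2.217 m^2 * 9.885e-06 m = 2.1915045e-05 m^3. 1 fluid_ounce_US = 2.957353e-05 m^3, so 2.1915045e-05 m^3 = 2.1915045e-05 / 2.957353e-05 = 0.74103583 fluid_ounce_US ≈ 0.741 fluid_ounce_US (4 s.f.).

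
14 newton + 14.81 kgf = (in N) 14 newton = 14 N. 1 kgf = 9.80665 N, so 14.81 kgf = 14.81 * 9.80665 = 145.23649 N. Sum: 14 + 145.23649 = 159.23649 N. Result: 159.23649 N ≈ 159.2 N (4 s.f.). Final answer: 159.2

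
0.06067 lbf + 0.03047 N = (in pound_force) 1 lbf = 4.4482216 N, so 0.06067 lbf = 0.06067 * 4.4482216 = 0.26987361 N. 0.03047 N is already in N. Sum: 0.26987361 + 0.03047 = 0.30034361 N. 1 pound_force = 4.4482216 N, so 0.30034361 N = 0.30034361 / 4.4482216 = 0.067519928 pound_force ≈ 0.06752 pound_force (4 s.f.). Final answer: 0.06752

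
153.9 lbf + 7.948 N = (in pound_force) 1 lbf = 4.4482216 N, so 153.9 lbf = 153.9 * 4.4482216 = 684.58131 N. 7.948 N is already in N. Sum: 684.58131 + 7.948 = 692.52931 N. 1 pound_force = 4.4482216 N, so 692.52931 N = 692.52931 / 4.4482216 = 155.68678 pound_force ≈ 155.7 pound_force (4 s.f.). Final answer: 155.7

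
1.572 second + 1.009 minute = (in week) 0.0001027. Check: 1.572 second = 1.572 s. 1 minute = 60 s, so 1.009 minute = 1.009 * 60 = 60.54 s. Sum: 1.572 + 60.54 = 62.112 s. 1 week = 604800 s, so 62.112 s = 62.112 / 604800 = 0.00010269841 week ≈ 0.0001027 week (4 s.f.).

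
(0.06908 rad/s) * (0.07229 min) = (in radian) 0.06908 rad/s is already in rad/s. 1 min = 60 s, so 0.07229 min = 0.07229 * 60 = 4.3374 s. Combine: 0.06908 rad/s * 4.3374 s = 0.29962759 rad. 0.29962759 rad = 0.29962759 radian ≈ 0.2996 radian (4 s.f.). Final answer: 0.2996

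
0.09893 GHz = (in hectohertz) 9.893e+05. Check: 1 GHz = 1e+09 Hz, so 0.09893 GHz = 0.09893 * 1e+09 = 98930000 Hz. 1 hectohertz = 100 Hz, so 98930000 Hz = 98930000 / 100 = 989300 hectohertz ≈ 9.893e+05 hectohertz (4 s.f.).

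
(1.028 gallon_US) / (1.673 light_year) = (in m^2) 2.459e-19. Check: 1 gallon_US = 0.0037854118 m^3, so 1.028 gallon_US = 1.028 * 0.0037854118 = 0.0038914033 m^3. 1 light_year = 9.4607305e+15 m, so 1.673 light_year = 1.673 * 9.4607305e+15 = 1.5827802e+16 m. Combine: 0.0038914033 m^3 / 1.5827802e+16 m = 2.4585873e-19 m^2. Result: 2.4585873e-19 m^2 ≈ 2.459e-19 m^2 (4 s.f.).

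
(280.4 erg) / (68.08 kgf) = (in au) 2.807e-19. Check: 1 erg = 1e-07 J, so 280.4 erg = 280.4 * 1e-07 = 2.804e-05 J. 1 kgf = 9.80665 N, so 68.08 kgf = 68.08 * 9.80665 = 667.63673 N. Combine: 2.804e-05 J / 667.63673 N = 4.1998888e-08 m. 1 au = 1.4959787e+11 m, so 4.1998888e-08 m = 4.1998888e-08 / 1.4959787e+11 = 2.8074522e-19 au ≈ 2.807e-19 au (4 s.f.).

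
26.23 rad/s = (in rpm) 1 rpm = 0.10471976 rad/s, so 26.23 rad/s = 26.23 / 0.10471976 = 250.47805 rpm ≈ 250.5 rpm (4 s.f.). Final answer: 250.5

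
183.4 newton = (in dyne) 183.4 newton = 183.4 N. 1 dyne = 1e-05 N, so 183.4 N = 183.4 / 1e-05 = 18340000 dyne ≈ 1.834e+07 dyne (4 s.f.). Final answer: 1.834e+07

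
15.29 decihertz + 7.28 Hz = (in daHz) 0.8809. Check: 1 decihertz = 0.1 Hz, so 15.29 decihertz = 15.29 * 0.1 = 1.529 Hz. 7.28 Hz is already in Hz. Sum: 1.529 + 7.28 = 8.809 Hz. 1 daHz = 10 Hz, so 8.809 Hz = 8.809 / 10 = 0.8809 daHz.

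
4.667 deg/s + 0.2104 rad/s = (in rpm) 1 deg/s = 0.017453293 rad/s, so 4.667 deg/s = 4.667 * 0.017453293 = 0.081454516 rad/s. 0.2104 rad/s is already in rad/s. Sum: 0.081454516 + 0.2104 = 0.29185452 rad/s. 1 rpm = 0.10471976 rad/s, so 0.29185452 rad/s = 0.29185452 / 0.10471976 = 2.7870053 rpm ≈ 2.787 rpm (4 s.f.). Final answer: 2.787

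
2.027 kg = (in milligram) 2.027e+06. Check: 1 milligram = 1e-06 kg, so 2.027 kg = 2.027 / 1e-06 = 2027000 milligram ≈ 2.027e+06 milligram (4 s.f.).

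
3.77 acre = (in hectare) 1.526. Check: 1 acre = 4046.8564 m^2, so 3.77 acre = 3.77 * 4046.8564 = 15256.649 m^2. 1 hectare = 10000 m^2, so 15256.649 m^2 = 15256.649 / 10000 = 1.5256649 hectare ≈ 1.526 hectare (4 s.f.).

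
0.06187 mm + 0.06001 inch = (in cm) 0.1586. Check: 1 mm = 0.001 m, so 0.06187 mm = 0.06187 * 0.001 = 6.187e-05 m. 1 inch = 0.0254 m, so 0.06001 inch = 0.06001 * 0.0254 = 0.001524254 m. Sum: 6.187e-05 + 0.001524254 = 0.001586124 m. 1 cm = 0.01 m, so 0.001586124 m = 0.001586124 / 0.01 = 0.1586124 cm ≈ 0.1586 cm (4 s.f.).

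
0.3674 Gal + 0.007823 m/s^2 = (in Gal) 1.15. Check: 1 Gal = 0.01 m/s^2, so 0.3674 Gal = 0.3674 * 0.01 = 0.003674 m/s^2. 0.007823 m/s^2 is already in m/s^2. Sum: 0.003674 + 0.007823 = 0.011497 m/s^2. 1 Gal = 0.01 m/s^2, so 0.011497 m/s^2 = 0.011497 / 0.01 = 1.1497 Gal ≈ 1.15 Gal (4 s.f.).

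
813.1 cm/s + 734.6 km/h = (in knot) 1 cm/s = 0.01 m/s, so 813.1 cm/s = 813.1 * 0.01 = 8.131 m/s. 1 km/h = 0.27777778 m/s, so 734.6 km/h = 734.6 * 0.27777778 = 204.05556 m/s. Sum: 8.131 + 204.05556 = 212.18656 m/s. 1 knot = 0.51444444 m/s, so 212.18656 m/s = 212.18656 / 0.51444444 = 412.45767 knot ≈ 412.5 knot (4 s.f.). Final answer: 412.5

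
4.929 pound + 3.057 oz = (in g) 2322. Check: 1 pound = 0.45359237 kg, so 4.929 pound = 4.929 * 0.45359237 = 2.2357568 kg. 1 oz = 0.028349523 kg, so 3.057 oz = 3.057 * 0.028349523 = 0.086664492 kg. Sum: 2.2357568 + 0.086664492 = 2.3224213 kg. 1 g = 0.001 kg, so 2.3224213 kg = 2.3224213 / 0.001 = 2322.4213 g ≈ 2322 g (4 s.f.).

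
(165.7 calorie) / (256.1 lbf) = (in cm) 1 calorie = 4.184 J, so 165.7 calorie = 165.7 * 4.184 = 693.2888 J. 1 lbf = 4.4482216 N, so 256.1 lbf = 256.1 * 4.4482216 = 1139.1896 N. Combine: 693.2888 J / 1139.1896 N = 0.60858072 m. 1 cm = 0.01 m, so 0.60858072 m = 0.60858072 / 0.01 = 60.858072 cm ≈ 60.86 cm (4 s.f.). Final answer: 60.86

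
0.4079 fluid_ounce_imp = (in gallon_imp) 1 fluid_ounce_imp = 2.8413063e-05 m^3, so 0.4079 fluid_ounce_imp = 0.4079 * 2.8413063e-05 = 1.1589688e-05 m^3. 1 gallon_imp = 0.00454609 m^3, so 1.1589688e-05 m^3 = 1.1589688e-05 / 0.00454609 = 0.002549375 gallon_imp ≈ 0.002549 gallon_imp (4 s.f.). Final answer: 0.002549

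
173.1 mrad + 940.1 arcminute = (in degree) 25.59. Check: 1 mrad = 0.001 rad, so 173.1 mrad = 173.1 * 0.001 = 0.1731 rad. 1 arcminute = 0.00029088821 rad, so 940.1 arcminute = 940.1 * 0.00029088821 = 0.273464 rad. Sum: 0.1731 + 0.273464 = 0.446564 rad. 1 degree = 0.017453293 rad, so 0.446564 rad = 0.446564 / 0.017453293 = 25.586233 degree ≈ 25.59 degree (4 s.f.).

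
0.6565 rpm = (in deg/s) 1 rpm = 0.10471976 rad/s, so 0.6565 rpm = 0.6565 * 0.10471976 = 0.068748519 rad/s. 1 deg/s = 0.017453293 rad/s, so 0.068748519 rad/s = 0.068748519 / 0.017453293 = 3.939 deg/s. Final answer: 3.939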